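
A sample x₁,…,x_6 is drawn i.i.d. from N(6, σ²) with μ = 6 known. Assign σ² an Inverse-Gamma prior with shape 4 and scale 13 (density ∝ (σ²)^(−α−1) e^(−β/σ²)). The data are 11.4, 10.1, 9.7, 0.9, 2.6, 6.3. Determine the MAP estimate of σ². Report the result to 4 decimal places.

σ̂²_MAP = 7.7075

Sum of squared deviations about the known mean: SS = (11.4−6)² + (10.1−6)² + (9.7−6)² + (0.9−6)² + (2.6−6)² + (6.3−6)² = 97.32.
The Normal likelihood contributes (σ²)^(−n/2) exp(−SS/(2σ²)), so the posterior is Inverse-Gamma(α + n/2, β + SS/2) = Inverse-Gamma(7, 61.66).
The mode of Inverse-Gamma(a, b) is b/(a+1) = 61.66/8 ≈ 7.7075.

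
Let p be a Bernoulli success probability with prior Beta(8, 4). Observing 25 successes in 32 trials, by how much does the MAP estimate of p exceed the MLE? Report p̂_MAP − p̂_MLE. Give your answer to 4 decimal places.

Posterior is Beta(33, 11); MAP = (33−1)/(44−2) = 32/42 ≈ 0.76190.
MLE ignores the prior: p̂_MLE = k/n = 25/32 ≈ 0.78125.
Difference = 32/42 − 25/32 = -13/672 ≈ -0.0193.

MAP − MLE = -0.0193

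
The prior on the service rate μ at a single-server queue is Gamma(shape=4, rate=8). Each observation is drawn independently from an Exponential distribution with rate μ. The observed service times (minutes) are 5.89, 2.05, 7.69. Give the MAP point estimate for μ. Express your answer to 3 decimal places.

The Exponential(rate=μ) likelihood is ∝ μ^n e^(−μΣtᵢ). Here n = 3 and Σtᵢ = 5.89 + 2.05 + 7.69 = 15.63.
Posterior ∝ μ^3e^(−8μ) · μ^3e^(−15.63μ) = μ^6e^(−23.63μ), i.e. Gamma(7, 23.63).
Mode = (a−1)/b = 6/23.63 ≈ 0.254.

μ̂_MAP = 0.254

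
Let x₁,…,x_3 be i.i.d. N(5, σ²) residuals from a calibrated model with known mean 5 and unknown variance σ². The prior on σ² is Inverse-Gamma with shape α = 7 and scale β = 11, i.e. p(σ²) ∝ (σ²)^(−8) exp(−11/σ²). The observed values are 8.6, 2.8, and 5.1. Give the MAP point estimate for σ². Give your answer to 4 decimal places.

σ̂²_MAP = 2.0953

Sum of squared deviations about the known mean: SS = (8.6−5)² + (2.8−5)² + (5.1−5)² = 17.81.
The Normal likelihood contributes (σ²)^(−n/2) exp(−SS/(2σ²)), so the posterior is Inverse-Gamma(α + n/2, β + SS/2) = Inverse-Gamma(8.5, 19.905).
The mode of Inverse-Gamma(a, b) is b/(a+1) = 19.905/9.5 ≈ 2.0953.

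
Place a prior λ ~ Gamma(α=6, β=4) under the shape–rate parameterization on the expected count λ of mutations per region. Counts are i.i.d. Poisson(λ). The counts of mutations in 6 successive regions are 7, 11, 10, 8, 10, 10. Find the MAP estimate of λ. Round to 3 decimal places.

Σxᵢ = 7+11+10+8+10+10 = 56, with n = 6.
Posterior ∝ λ^5e^(−4λ) · λ^56e^(−6λ) = λ^61e^(−10λ), i.e. Gamma(shape=62, rate=10).
The mode of a Gamma(a, b) with a ≥ 1 (shape–rate) is (a−1)/b = 61/10 ≈ 6.100.

λ̂_MAP = 6.100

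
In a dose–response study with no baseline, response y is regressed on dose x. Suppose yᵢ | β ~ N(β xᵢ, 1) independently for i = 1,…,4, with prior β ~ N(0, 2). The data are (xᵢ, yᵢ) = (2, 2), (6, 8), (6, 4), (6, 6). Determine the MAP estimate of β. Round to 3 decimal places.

β̂_MAP = 0.996

log p(β | y) = −Σ(yᵢ − βxᵢ)²/(2·1) − β²/(2·2) + const.
Setting the derivative to zero: Σxᵢ(yᵢ − βxᵢ)/1 − β/2 = 0, so β = Σxᵢyᵢ / (Σxᵢ² + σ²/τ²).
Σxᵢyᵢ = 2·2 + 6·8 + 6·4 + 6·6 = 112; Σxᵢ² = 112; σ²/τ² = 0.5.
β̂_MAP = 112 / (112 + 0.5) = 112/112.5 ≈ 0.996.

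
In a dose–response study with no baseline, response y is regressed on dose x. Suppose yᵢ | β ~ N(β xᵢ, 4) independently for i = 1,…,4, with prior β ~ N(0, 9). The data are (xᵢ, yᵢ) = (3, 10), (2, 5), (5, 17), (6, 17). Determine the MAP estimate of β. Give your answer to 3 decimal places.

log p(β | y) = −Σ(yᵢ − βxᵢ)²/(2·4) − β²/(2·9) + const.
Setting the derivative to zero: Σxᵢ(yᵢ − βxᵢ)/4 − β/9 = 0, so β = Σxᵢyᵢ / (Σxᵢ² + σ²/τ²).
Σxᵢyᵢ = 3·10 + 2·5 + 5·17 + 6·17 = 227; Σxᵢ² = 74; σ²/τ² = 4/9.
β̂_MAP = 227 / (74 + 4/9) = 227/(670/9) = 2043/670 ≈ 3.049.

β̂_MAP = 3.049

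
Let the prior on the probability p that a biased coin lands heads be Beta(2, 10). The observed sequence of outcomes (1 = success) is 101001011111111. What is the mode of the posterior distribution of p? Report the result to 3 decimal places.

Prior: Beta(2, 10).
Data: 11 successes in 15 trials (from the sequence). The binomial likelihood contributes p^11(1−p)^4, so the posterior is Beta(2+11, 10+4) = Beta(13, 14).
For Beta(a, b) with a, b > 1 the mode is (a−1)/(a+b−2) = 12/25 ≈ 0.480.

p̂_MAP = 0.480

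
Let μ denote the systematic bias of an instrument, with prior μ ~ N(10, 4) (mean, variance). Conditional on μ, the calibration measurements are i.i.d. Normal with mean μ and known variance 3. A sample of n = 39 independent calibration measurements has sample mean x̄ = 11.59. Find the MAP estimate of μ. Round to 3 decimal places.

n = 39, x̄ = 11.59.
For a Normal prior and Normal likelihood with known variance, the posterior is Normal; its mode equals its mean, the precision-weighted average.
Prior precision 1/σ₀² = 1/4 = 0.25; data precision n/σ² = 39/3 = 13.
μ̂ = (0.25·10 + 13·11.59) / (0.25 + 13) = 153.17/13.25 = 11.560.

μ̂_MAP = 11.560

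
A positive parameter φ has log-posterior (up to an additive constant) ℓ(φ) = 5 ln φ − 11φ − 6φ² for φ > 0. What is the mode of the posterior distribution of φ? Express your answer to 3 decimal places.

φ̂_MAP = 0.333

ℓ'(φ) = 5/φ − 11 − 12φ. Setting this to zero and multiplying by φ: 12φ² + 11φ − 5 = 0.
φ = (−11 + √(11² + 4·12·5)) / (2·12) = (−11 + √361) / 24 = (−11 + 19)/24 = 1/3.
ℓ''(φ) = −5/φ² − 12 < 0, confirming a maximum.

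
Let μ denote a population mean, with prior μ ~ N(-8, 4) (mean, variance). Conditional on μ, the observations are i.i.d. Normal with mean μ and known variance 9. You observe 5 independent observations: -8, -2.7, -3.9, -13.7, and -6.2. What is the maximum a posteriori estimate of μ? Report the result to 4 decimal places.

μ̂_MAP = -7.2414

n = 5; x̄ = ((-8) + (-2.7) + (-3.9) + (-13.7) + (-6.2))/5 = -34.5/5 = -6.9.
For a Normal prior and Normal likelihood with known variance, the posterior is Normal; its mode equals its mean, the precision-weighted average.
Prior precision 1/σ₀² = 1/4 = 0.25; data precision n/σ² = 5/9.
μ̂ = (0.25·(-8) + (5/9)·(-6.9)) / (0.25 + 5/9) = (-35/6)/(29/36) = -210/29 ≈ -7.2414.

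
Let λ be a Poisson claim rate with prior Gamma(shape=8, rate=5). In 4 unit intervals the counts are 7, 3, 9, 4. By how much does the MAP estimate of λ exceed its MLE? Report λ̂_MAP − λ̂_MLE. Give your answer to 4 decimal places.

MAP − MLE = -2.4167

Σxᵢ = 23. Posterior is Gamma(31, 9); MAP = (31−1)/9 = 30/9 ≈ 3.33333.
MLE = x̄ = 23/4 ≈ 5.75000.
Difference = 30/9 − 23/4 = -29/12 ≈ -2.4167.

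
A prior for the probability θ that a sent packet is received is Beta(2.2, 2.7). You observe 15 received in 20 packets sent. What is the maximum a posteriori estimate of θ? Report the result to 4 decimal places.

θ̂_MAP = 0.7074

Prior: Beta(2.2, 2.7).
Data: 15 successes in 20 trials. The binomial likelihood contributes θ^15(1−θ)^5, so the posterior is Beta(2.2+15, 2.7+5) = Beta(17.2, 7.7).
For Beta(a, b) with a, b > 1 the mode is (a−1)/(a+b−2) = 16.2/22.9 ≈ 0.7074.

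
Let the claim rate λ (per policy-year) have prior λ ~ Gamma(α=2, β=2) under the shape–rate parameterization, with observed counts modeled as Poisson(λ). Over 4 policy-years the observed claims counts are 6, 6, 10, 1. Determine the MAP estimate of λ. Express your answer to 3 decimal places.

λ̂_MAP = 4.000

Σxᵢ = 6+6+10+1 = 23, with n = 4.
Posterior ∝ λe^(−2λ) · λ^23e^(−4λ) = λ^24e^(−6λ), i.e. Gamma(shape=25, rate=6).
The mode of a Gamma(a, b) with a ≥ 1 (shape–rate) is (a−1)/b = 24/6 ≈ 4.000.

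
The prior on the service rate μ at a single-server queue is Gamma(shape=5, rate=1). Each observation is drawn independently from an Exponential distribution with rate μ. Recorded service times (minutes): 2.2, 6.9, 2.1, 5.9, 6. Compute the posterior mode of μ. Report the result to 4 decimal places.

The Exponential(rate=μ) likelihood is ∝ μ^n e^(−μΣtᵢ). Here n = 5 and Σtᵢ = 2.2 + 6.9 + 2.1 + 5.9 + 6 = 23.1.
Posterior ∝ μ^4e^(−1μ) · μ^5e^(−23.1μ) = μ^9e^(−24.1μ), i.e. Gamma(10, 24.1).
Mode = (a−1)/b = 9/24.1 ≈ 0.3734.

μ̂_MAP = 0.3734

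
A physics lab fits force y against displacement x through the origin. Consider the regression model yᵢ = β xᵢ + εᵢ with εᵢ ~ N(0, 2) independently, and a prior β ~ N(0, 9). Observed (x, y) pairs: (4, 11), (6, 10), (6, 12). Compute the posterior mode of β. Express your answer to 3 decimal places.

β̂_MAP = 1.995

log p(β | y) = −Σ(yᵢ − βxᵢ)²/(2·2) − β²/(2·9) + const.
Setting the derivative to zero: Σxᵢ(yᵢ − βxᵢ)/2 − β/9 = 0, so β = Σxᵢyᵢ / (Σxᵢ² + σ²/τ²).
Σxᵢyᵢ = 4·11 + 6·10 + 6·12 = 176; Σxᵢ² = 88; σ²/τ² = 2/9.
β̂_MAP = 176 / (88 + 2/9) = 176/(794/9) = 792/397 ≈ 1.995.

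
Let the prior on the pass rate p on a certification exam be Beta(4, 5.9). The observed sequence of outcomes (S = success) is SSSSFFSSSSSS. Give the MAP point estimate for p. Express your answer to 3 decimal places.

p̂_MAP = 0.653

Prior: Beta(4, 5.9).
Data: 10 successes in 12 trials (from the sequence). The binomial likelihood contributes p^10(1−p)^2, so the posterior is Beta(4+10, 5.9+2) = Beta(14, 7.9).
For Beta(a, b) with a, b > 1 the mode is (a−1)/(a+b−2) = 13/19.9 ≈ 0.653.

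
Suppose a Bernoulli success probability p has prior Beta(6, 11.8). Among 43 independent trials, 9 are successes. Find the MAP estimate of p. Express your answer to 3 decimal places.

Prior: Beta(6, 11.8).
Data: 9 successes in 43 trials. The binomial likelihood contributes p^9(1−p)^34, so the posterior is Beta(6+9, 11.8+34) = Beta(15, 45.8).
For Beta(a, b) with a, b > 1 the mode is (a−1)/(a+b−2) = 14/58.8 ≈ 0.238.

p̂_MAP = 0.238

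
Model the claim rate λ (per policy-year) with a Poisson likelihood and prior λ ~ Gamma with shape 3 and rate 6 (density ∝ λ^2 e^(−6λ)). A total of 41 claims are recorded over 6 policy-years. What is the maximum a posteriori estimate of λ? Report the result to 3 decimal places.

Σxᵢ = 41, n = 6.
Posterior ∝ λ^2e^(−6λ) · λ^41e^(−6λ) = λ^43e^(−12λ), i.e. Gamma(shape=44, rate=12).
The mode of a Gamma(a, b) with a ≥ 1 (shape–rate) is (a−1)/b = 43/12 ≈ 3.583.

λ̂_MAP = 3.583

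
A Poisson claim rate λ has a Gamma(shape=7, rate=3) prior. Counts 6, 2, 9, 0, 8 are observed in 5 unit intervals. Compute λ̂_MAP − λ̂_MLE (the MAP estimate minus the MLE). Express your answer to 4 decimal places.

Σxᵢ = 25. Posterior is Gamma(32, 8); MAP = (32−1)/8 = 31/8 ≈ 3.87500.
MLE = x̄ = 25/5 ≈ 5.00000.
Difference = 31/8 − 25/5 = -9/8 ≈ -1.1250.

MAP − MLE = -1.1250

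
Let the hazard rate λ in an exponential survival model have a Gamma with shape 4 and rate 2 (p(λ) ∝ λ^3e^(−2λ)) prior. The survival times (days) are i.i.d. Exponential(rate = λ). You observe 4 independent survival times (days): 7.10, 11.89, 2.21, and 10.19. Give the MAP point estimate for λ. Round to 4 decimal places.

λ̂_MAP = 0.2096

The Exponential(rate=λ) likelihood is ∝ λ^n e^(−λΣtᵢ). Here n = 4 and Σtᵢ = 7.10 + 11.89 + 2.21 + 10.19 = 31.39.
Posterior ∝ λ^3e^(−2λ) · λ^4e^(−31.39λ) = λ^7e^(−33.39λ), i.e. Gamma(8, 33.39).
Mode = (a−1)/b = 7/33.39 ≈ 0.2096.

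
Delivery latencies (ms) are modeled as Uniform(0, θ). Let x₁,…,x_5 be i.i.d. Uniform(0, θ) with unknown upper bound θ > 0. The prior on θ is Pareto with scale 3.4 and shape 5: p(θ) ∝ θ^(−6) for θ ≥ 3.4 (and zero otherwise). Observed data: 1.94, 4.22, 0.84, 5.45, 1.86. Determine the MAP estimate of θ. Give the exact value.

θ̂_MAP = 5.45

The Uniform(0, θ) likelihood is θ^(−n) for θ ≥ max(xᵢ), zero otherwise. Here max(xᵢ) = 5.45.
Posterior ∝ θ^(−6) · θ^(−5) = θ^(−11) on θ ≥ max(3.4, 5.45) = 5.45.
This density is strictly decreasing in θ, so the posterior mode lies at the lower boundary of the support.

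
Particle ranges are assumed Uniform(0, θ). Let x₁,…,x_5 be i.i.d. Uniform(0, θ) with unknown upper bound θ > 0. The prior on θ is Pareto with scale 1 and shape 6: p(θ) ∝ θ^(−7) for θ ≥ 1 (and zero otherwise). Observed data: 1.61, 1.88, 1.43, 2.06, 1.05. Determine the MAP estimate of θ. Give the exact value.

The Uniform(0, θ) likelihood is θ^(−n) for θ ≥ max(xᵢ), zero otherwise. Here max(xᵢ) = 2.06.
Posterior ∝ θ^(−7) · θ^(−5) = θ^(−12) on θ ≥ max(1, 2.06) = 2.06.
This density is strictly decreasing in θ, so the posterior mode lies at the lower boundary of the support.

θ̂_MAP = 2.06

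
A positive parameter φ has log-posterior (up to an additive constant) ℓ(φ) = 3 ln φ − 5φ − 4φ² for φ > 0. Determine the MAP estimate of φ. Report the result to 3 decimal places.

φ̂_MAP = 0.375

ℓ'(φ) = 3/φ − 5 − 8φ. Setting this to zero and multiplying by φ: 8φ² + 5φ − 3 = 0.
φ = (−5 + √(5² + 4·8·3)) / (2·8) = (−5 + √121) / 16 = (−5 + 11)/16 = 3/8.
ℓ''(φ) = −3/φ² − 8 < 0, confirming a maximum.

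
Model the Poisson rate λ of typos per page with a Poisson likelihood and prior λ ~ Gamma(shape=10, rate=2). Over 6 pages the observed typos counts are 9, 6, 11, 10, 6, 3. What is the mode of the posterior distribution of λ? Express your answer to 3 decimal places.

Σxᵢ = 9+6+11+10+6+3 = 45, with n = 6.
Posterior ∝ λ^9e^(−2λ) · λ^45e^(−6λ) = λ^54e^(−8λ), i.e. Gamma(shape=55, rate=8).
The mode of a Gamma(a, b) with a ≥ 1 (shape–rate) is (a−1)/b = 54/8 ≈ 6.750.

λ̂_MAP = 6.750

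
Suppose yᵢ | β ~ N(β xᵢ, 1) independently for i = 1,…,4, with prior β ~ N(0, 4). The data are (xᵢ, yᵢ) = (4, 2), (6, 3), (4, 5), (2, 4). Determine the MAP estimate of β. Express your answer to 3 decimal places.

log p(β | y) = −Σ(yᵢ − βxᵢ)²/(2·1) − β²/(2·4) + const.
Setting the derivative to zero: Σxᵢ(yᵢ − βxᵢ)/1 − β/4 = 0, so β = Σxᵢyᵢ / (Σxᵢ² + σ²/τ²).
Σxᵢyᵢ = 4·2 + 6·3 + 4·5 + 2·4 = 54; Σxᵢ² = 72; σ²/τ² = 0.25.
β̂_MAP = 54 / (72 + 0.25) = 54/72.25 ≈ 0.747.

β̂_MAP = 0.747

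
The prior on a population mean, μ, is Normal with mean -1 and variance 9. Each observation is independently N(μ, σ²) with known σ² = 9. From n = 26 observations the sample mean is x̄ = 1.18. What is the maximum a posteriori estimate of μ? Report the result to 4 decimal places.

n = 26, x̄ = 1.18.
For a Normal prior and Normal likelihood with known variance, the posterior is Normal; its mode equals its mean, the precision-weighted average.
Prior precision 1/σ₀² = 1/9; data precision n/σ² = 26/9.
μ̂ = ((1/9)·(-1) + (26/9)·1.18) / (1/9 + 26/9) = (742/225)/3 = 742/675 ≈ 1.0993.

μ̂_MAP = 1.0993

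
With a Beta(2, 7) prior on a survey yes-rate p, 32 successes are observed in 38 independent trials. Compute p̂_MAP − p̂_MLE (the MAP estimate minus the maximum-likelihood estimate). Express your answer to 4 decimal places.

MAP − MLE = -0.1088

Posterior is Beta(34, 13); MAP = (34−1)/(47−2) = 33/45 ≈ 0.73333.
MLE ignores the prior: p̂_MLE = k/n = 32/38 ≈ 0.84211.
Difference = 33/45 − 32/38 = -31/285 ≈ -0.1088.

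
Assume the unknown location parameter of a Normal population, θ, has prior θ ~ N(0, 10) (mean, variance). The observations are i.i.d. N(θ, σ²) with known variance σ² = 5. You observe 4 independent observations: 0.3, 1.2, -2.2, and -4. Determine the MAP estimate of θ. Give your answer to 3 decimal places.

n = 4; x̄ = (0.3 + 1.2 + (-2.2) + (-4))/4 = -4.7/4 = -1.175.
For a Normal prior and Normal likelihood with known variance, the posterior is Normal; its mode equals its mean, the precision-weighted average.
Prior precision 1/σ₀² = 1/10 = 0.1; data precision n/σ² = 4/5 = 0.8.
θ̂ = (0.1·0 + 0.8·(-1.175)) / (0.1 + 0.8) = (-0.94)/0.9 = -47/45 ≈ -1.044.

θ̂_MAP = -1.044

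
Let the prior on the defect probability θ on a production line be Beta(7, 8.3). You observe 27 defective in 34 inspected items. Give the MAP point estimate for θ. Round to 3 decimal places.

θ̂_MAP = 0.698

Prior: Beta(7, 8.3).
Data: 27 successes in 34 trials. The binomial likelihood contributes θ^27(1−θ)^7, so the posterior is Beta(7+27, 8.3+7) = Beta(34, 15.3).
For Beta(a, b) with a, b > 1 the mode is (a−1)/(a+b−2) = 33/47.3 ≈ 0.698.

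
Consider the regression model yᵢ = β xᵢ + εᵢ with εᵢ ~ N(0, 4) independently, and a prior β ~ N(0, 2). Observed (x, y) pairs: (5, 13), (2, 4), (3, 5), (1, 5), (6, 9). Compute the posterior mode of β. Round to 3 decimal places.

β̂_MAP = 1.909

log p(β | y) = −Σ(yᵢ − βxᵢ)²/(2·4) − β²/(2·2) + const.
Setting the derivative to zero: Σxᵢ(yᵢ − βxᵢ)/4 − β/2 = 0, so β = Σxᵢyᵢ / (Σxᵢ² + σ²/τ²).
Σxᵢyᵢ = 5·13 + 2·4 + 3·5 + 1·5 + 6·9 = 147; Σxᵢ² = 75; σ²/τ² = 2.
β̂_MAP = 147 / (75 + 2) = 147/77 ≈ 1.909.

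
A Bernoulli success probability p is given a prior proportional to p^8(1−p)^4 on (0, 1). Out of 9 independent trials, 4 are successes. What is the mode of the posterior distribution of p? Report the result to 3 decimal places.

The prior density ∝ p^8(1−p)^4 is the kernel of Beta(9, 5).
Data: 4 successes in 9 trials. The binomial likelihood contributes p^4(1−p)^5, so the posterior is Beta(9+4, 5+5) = Beta(13, 10).
For Beta(a, b) with a, b > 1 the mode is (a−1)/(a+b−2) = 12/21 ≈ 0.571.

p̂_MAP = 0.571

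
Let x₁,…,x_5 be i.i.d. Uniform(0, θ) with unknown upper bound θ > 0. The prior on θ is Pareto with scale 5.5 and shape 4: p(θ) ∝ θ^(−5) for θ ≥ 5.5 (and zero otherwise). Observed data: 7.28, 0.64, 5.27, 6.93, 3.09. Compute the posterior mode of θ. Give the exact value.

θ̂_MAP = 7.28

The Uniform(0, θ) likelihood is θ^(−n) for θ ≥ max(xᵢ), zero otherwise. Here max(xᵢ) = 7.28.
Posterior ∝ θ^(−5) · θ^(−5) = θ^(−10) on θ ≥ max(5.5, 7.28) = 7.28.
This density is strictly decreasing in θ, so the posterior mode lies at the lower boundary of the support.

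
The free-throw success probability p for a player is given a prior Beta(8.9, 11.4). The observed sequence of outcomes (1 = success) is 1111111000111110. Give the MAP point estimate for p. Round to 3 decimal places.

p̂_MAP = 0.580

Prior: Beta(8.9, 11.4).
Data: 12 successes in 16 trials (from the sequence). The binomial likelihood contributes p^12(1−p)^4, so the posterior is Beta(8.9+12, 11.4+4) = Beta(20.9, 15.4).
For Beta(a, b) with a, b > 1 the mode is (a−1)/(a+b−2) = 19.9/34.3 ≈ 0.580.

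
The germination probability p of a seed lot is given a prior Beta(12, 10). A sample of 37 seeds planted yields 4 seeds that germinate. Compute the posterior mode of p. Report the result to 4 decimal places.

Prior: Beta(12, 10).
Data: 4 successes in 37 trials. The binomial likelihood contributes p^4(1−p)^33, so the posterior is Beta(12+4, 10+33) = Beta(16, 43).
For Beta(a, b) with a, b > 1 the mode is (a−1)/(a+b−2) = 15/57 ≈ 0.2632.

p̂_MAP = 0.2632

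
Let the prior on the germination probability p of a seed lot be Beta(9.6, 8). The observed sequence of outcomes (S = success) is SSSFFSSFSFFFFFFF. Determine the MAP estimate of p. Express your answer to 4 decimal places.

p̂_MAP = 0.4620

Prior: Beta(9.6, 8).
Data: 6 successes in 16 trials (from the sequence). The binomial likelihood contributes p^6(1−p)^10, so the posterior is Beta(9.6+6, 8+10) = Beta(15.6, 18).
For Beta(a, b) with a, b > 1 the mode is (a−1)/(a+b−2) = 14.6/31.6 ≈ 0.4620.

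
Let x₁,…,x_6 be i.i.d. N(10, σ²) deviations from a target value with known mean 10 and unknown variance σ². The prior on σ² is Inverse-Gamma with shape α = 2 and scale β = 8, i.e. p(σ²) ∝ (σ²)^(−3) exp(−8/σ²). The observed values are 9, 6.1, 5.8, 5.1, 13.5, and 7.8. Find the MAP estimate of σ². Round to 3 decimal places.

Sum of squared deviations about the known mean: SS = (9−10)² + (6.1−10)² + (5.8−10)² + (5.1−10)² + (13.5−10)² + (7.8−10)² = 74.95.
The Normal likelihood contributes (σ²)^(−n/2) exp(−SS/(2σ²)), so the posterior is Inverse-Gamma(α + n/2, β + SS/2) = Inverse-Gamma(5, 45.475).
The mode of Inverse-Gamma(a, b) is b/(a+1) = 45.475/6 ≈ 7.579.

σ̂²_MAP = 7.579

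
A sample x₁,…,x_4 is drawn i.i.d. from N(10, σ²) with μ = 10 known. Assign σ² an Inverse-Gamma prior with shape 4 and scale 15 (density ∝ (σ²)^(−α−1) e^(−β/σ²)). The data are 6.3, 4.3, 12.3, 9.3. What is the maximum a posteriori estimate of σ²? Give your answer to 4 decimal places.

Sum of squared deviations about the known mean: SS = (6.3−10)² + (4.3−10)² + (12.3−10)² + (9.3−10)² = 51.96.
The Normal likelihood contributes (σ²)^(−n/2) exp(−SS/(2σ²)), so the posterior is Inverse-Gamma(α + n/2, β + SS/2) = Inverse-Gamma(6, 40.98).
The mode of Inverse-Gamma(a, b) is b/(a+1) = 40.98/7 ≈ 5.8543.

σ̂²_MAP = 5.8543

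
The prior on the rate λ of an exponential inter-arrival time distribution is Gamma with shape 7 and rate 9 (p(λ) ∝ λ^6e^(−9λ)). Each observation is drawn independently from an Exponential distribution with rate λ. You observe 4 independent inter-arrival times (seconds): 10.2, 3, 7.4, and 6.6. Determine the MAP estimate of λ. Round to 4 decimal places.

λ̂_MAP = 0.2762

The Exponential(rate=λ) likelihood is ∝ λ^n e^(−λΣtᵢ). Here n = 4 and Σtᵢ = 10.2 + 3 + 7.4 + 6.6 = 27.2.
Posterior ∝ λ^6e^(−9λ) · λ^4e^(−27.2λ) = λ^10e^(−36.2λ), i.e. Gamma(11, 36.2).
Mode = (a−1)/b = 10/36.2 ≈ 0.2762.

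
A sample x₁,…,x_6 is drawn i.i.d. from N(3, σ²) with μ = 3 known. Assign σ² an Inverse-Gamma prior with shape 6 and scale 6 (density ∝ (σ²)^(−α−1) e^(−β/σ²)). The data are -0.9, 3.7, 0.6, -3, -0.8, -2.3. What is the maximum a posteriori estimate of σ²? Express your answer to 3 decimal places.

σ̂²_MAP = 5.600

Sum of squared deviations about the known mean: SS = (-0.9−3)² + (3.7−3)² + (0.6−3)² + (-3−3)² + (-0.8−3)² + (-2.3−3)² = 99.99.
The Normal likelihood contributes (σ²)^(−n/2) exp(−SS/(2σ²)), so the posterior is Inverse-Gamma(α + n/2, β + SS/2) = Inverse-Gamma(9, 55.995).
The mode of Inverse-Gamma(a, b) is b/(a+1) = 55.995/10 ≈ 5.600.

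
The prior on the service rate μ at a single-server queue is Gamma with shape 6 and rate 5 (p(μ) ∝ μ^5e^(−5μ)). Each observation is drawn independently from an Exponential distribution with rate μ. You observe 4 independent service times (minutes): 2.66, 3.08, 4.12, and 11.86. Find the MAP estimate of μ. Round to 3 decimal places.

μ̂_MAP = 0.337

The Exponential(rate=μ) likelihood is ∝ μ^n e^(−μΣtᵢ). Here n = 4 and Σtᵢ = 2.66 + 3.08 + 4.12 + 11.86 = 21.72.
Posterior ∝ μ^5e^(−5μ) · μ^4e^(−21.72μ) = μ^9e^(−26.72μ), i.e. Gamma(10, 26.72).
Mode = (a−1)/b = 9/26.72 ≈ 0.337.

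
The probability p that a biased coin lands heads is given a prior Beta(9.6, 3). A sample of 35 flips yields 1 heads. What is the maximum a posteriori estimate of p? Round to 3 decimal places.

p̂_MAP = 0.211

Prior: Beta(9.6, 3).
Data: 1 success in 35 trials. The binomial likelihood contributes p(1−p)^34, so the posterior is Beta(9.6+1, 3+34) = Beta(10.6, 37).
For Beta(a, b) with a, b > 1 the mode is (a−1)/(a+b−2) = 9.6/45.6 ≈ 0.211.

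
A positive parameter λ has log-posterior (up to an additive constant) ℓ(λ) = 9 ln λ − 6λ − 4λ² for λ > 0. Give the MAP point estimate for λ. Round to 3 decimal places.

ℓ'(λ) = 9/λ − 6 − 8λ. Setting this to zero and multiplying by λ: 8λ² + 6λ − 9 = 0.
λ = (−6 + √(6² + 4·8·9)) / (2·8) = (−6 + √324) / 16 = (−6 + 18)/16 = 3/4.
ℓ''(λ) = −9/λ² − 8 < 0, confirming a maximum.

λ̂_MAP = 0.750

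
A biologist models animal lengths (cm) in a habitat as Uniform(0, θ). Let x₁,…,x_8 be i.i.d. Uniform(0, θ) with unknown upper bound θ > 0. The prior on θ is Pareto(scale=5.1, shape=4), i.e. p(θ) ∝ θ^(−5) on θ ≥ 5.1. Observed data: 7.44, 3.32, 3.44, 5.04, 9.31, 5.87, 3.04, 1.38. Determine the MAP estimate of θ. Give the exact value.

The Uniform(0, θ) likelihood is θ^(−n) for θ ≥ max(xᵢ), zero otherwise. Here max(xᵢ) = 9.31.
Posterior ∝ θ^(−5) · θ^(−8) = θ^(−13) on θ ≥ max(5.1, 9.31) = 9.31.
This density is strictly decreasing in θ, so the posterior mode lies at the lower boundary of the support.

θ̂_MAP = 9.31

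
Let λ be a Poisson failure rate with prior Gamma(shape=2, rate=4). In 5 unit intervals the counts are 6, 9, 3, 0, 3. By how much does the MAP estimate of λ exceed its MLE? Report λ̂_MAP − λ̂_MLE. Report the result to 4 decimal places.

Σxᵢ = 21. Posterior is Gamma(23, 9); MAP = (23−1)/9 = 22/9 ≈ 2.44444.
MLE = x̄ = 21/5 ≈ 4.20000.
Difference = 22/9 − 21/5 = -79/45 ≈ -1.7556.

MAP − MLE = -1.7556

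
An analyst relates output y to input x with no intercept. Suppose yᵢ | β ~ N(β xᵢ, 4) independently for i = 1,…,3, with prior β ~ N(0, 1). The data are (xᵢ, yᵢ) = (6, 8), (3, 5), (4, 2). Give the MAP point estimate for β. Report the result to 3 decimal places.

β̂_MAP = 1.092

log p(β | y) = −Σ(yᵢ − βxᵢ)²/(2·4) − β²/(2·1) + const.
Setting the derivative to zero: Σxᵢ(yᵢ − βxᵢ)/4 − β/1 = 0, so β = Σxᵢyᵢ / (Σxᵢ² + σ²/τ²).
Σxᵢyᵢ = 6·8 + 3·5 + 4·2 = 71; Σxᵢ² = 61; σ²/τ² = 4.
β̂_MAP = 71 / (61 + 4) = 71/65 ≈ 1.092.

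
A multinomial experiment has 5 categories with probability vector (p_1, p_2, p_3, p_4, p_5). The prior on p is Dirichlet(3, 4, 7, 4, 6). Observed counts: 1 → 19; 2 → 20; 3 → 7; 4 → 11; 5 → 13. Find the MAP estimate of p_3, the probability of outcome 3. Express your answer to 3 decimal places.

MAP estimate: 0.146

The posterior is Dirichlet(αᵢ + nᵢ) = Dirichlet(22, 24, 14, 15, 19).
For a Dirichlet(a₁,…,a_K) with all aᵢ > 1, the mode has j-th component (aⱼ − 1)/(Σaᵢ − K).
Here Σaᵢ = 94 and K = 5, so p_3 = (14 − 1)/(94 − 5) = 13/89 ≈ 0.146.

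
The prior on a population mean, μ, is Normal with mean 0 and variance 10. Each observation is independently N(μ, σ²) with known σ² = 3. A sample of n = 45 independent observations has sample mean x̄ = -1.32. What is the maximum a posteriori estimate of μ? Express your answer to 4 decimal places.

μ̂_MAP = -1.3113

n = 45, x̄ = -1.32.
For a Normal prior and Normal likelihood with known variance, the posterior is Normal; its mode equals its mean, the precision-weighted average.
Prior precision 1/σ₀² = 1/10 = 0.1; data precision n/σ² = 45/3 = 15.
μ̂ = (0.1·0 + 15·(-1.32)) / (0.1 + 15) = (-19.8)/15.1 = -198/151 ≈ -1.3113.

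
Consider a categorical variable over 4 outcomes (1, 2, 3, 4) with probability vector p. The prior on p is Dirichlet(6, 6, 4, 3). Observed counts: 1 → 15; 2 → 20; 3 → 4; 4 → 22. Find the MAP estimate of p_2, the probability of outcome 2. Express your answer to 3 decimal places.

MAP estimate: 0.329

The posterior is Dirichlet(αᵢ + nᵢ) = Dirichlet(21, 26, 8, 25).
For a Dirichlet(a₁,…,a_K) with all aᵢ > 1, the mode has j-th component (aⱼ − 1)/(Σaᵢ − K).
Here Σaᵢ = 80 and K = 4, so p_2 = (26 − 1)/(80 − 4) = 25/76 ≈ 0.329.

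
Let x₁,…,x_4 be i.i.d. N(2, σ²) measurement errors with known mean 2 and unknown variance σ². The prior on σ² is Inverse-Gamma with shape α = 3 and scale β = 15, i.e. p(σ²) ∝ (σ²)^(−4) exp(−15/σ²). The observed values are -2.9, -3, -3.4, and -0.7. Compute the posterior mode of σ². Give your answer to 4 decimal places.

Sum of squared deviations about the known mean: SS = (-2.9−2)² + (-3−2)² + (-3.4−2)² + (-0.7−2)² = 85.46.
The Normal likelihood contributes (σ²)^(−n/2) exp(−SS/(2σ²)), so the posterior is Inverse-Gamma(α + n/2, β + SS/2) = Inverse-Gamma(5, 57.73).
The mode of Inverse-Gamma(a, b) is b/(a+1) = 57.73/6 ≈ 9.6217.

σ̂²_MAP = 9.6217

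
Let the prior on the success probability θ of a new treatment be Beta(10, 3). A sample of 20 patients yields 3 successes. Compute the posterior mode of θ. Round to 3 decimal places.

θ̂_MAP = 0.387

Prior: Beta(10, 3).
Data: 3 successes in 20 trials. The binomial likelihood contributes θ^3(1−θ)^17, so the posterior is Beta(10+3, 3+17) = Beta(13, 20).
For Beta(a, b) with a, b > 1 the mode is (a−1)/(a+b−2) = 12/31 ≈ 0.387.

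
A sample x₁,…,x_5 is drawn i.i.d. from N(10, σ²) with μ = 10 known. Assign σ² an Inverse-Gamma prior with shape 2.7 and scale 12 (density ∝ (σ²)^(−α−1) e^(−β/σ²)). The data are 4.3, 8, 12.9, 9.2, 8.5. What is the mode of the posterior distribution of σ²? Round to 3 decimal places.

Sum of squared deviations about the known mean: SS = (4.3−10)² + (8−10)² + (12.9−10)² + (9.2−10)² + (8.5−10)² = 47.79.
The Normal likelihood contributes (σ²)^(−n/2) exp(−SS/(2σ²)), so the posterior is Inverse-Gamma(α + n/2, β + SS/2) = Inverse-Gamma(5.2, 35.895).
The mode of Inverse-Gamma(a, b) is b/(a+1) = 35.895/6.2 ≈ 5.790.

σ̂²_MAP = 5.790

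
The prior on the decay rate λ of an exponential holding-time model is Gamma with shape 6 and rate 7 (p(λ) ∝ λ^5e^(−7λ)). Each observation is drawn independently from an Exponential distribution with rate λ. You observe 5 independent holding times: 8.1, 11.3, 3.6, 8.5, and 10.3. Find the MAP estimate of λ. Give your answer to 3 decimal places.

λ̂_MAP = 0.205

The Exponential(rate=λ) likelihood is ∝ λ^n e^(−λΣtᵢ). Here n = 5 and Σtᵢ = 8.1 + 11.3 + 3.6 + 8.5 + 10.3 = 41.8.
Posterior ∝ λ^5e^(−7λ) · λ^5e^(−41.8λ) = λ^10e^(−48.8λ), i.e. Gamma(11, 48.8).
Mode = (a−1)/b = 10/48.8 ≈ 0.205.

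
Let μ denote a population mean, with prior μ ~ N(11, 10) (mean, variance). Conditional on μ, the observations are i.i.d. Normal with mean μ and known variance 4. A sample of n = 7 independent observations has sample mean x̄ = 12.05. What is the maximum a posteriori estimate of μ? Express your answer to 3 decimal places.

μ̂_MAP = 11.993

n = 7, x̄ = 12.05.
For a Normal prior and Normal likelihood with known variance, the posterior is Normal; its mode equals its mean, the precision-weighted average.
Prior precision 1/σ₀² = 1/10 = 0.1; data precision n/σ² = 7/4 = 1.75.
μ̂ = (0.1·11 + 1.75·12.05) / (0.1 + 1.75) = 22.1875/1.85 = 1775/148 ≈ 11.993.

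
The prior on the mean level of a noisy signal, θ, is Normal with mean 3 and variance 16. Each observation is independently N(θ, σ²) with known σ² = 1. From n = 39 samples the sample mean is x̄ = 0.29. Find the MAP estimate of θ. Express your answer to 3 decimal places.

n = 39, x̄ = 0.29.
For a Normal prior and Normal likelihood with known variance, the posterior is Normal; its mode equals its mean, the precision-weighted average.
Prior precision 1/σ₀² = 1/16 = 0.0625; data precision n/σ² = 39/1 = 39.
θ̂ = (0.0625·3 + 39·0.29) / (0.0625 + 39) = 11.4975/39.0625 = 0.294336 ≈ 0.294.

θ̂_MAP = 0.294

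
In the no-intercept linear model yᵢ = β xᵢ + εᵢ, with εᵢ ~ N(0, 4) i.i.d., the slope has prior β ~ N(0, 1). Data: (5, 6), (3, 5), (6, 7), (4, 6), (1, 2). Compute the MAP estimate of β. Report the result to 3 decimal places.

β̂_MAP = 1.242

log p(β | y) = −Σ(yᵢ − βxᵢ)²/(2·4) − β²/(2·1) + const.
Setting the derivative to zero: Σxᵢ(yᵢ − βxᵢ)/4 − β/1 = 0, so β = Σxᵢyᵢ / (Σxᵢ² + σ²/τ²).
Σxᵢyᵢ = 5·6 + 3·5 + 6·7 + 4·6 + 1·2 = 113; Σxᵢ² = 87; σ²/τ² = 4.
β̂_MAP = 113 / (87 + 4) = 113/91 ≈ 1.242.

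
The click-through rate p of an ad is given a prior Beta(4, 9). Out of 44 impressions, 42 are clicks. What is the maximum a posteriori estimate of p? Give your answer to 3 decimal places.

Prior: Beta(4, 9).
Data: 42 successes in 44 trials. The binomial likelihood contributes p^42(1−p)^2, so the posterior is Beta(4+42, 9+2) = Beta(46, 11).
For Beta(a, b) with a, b > 1 the mode is (a−1)/(a+b−2) = 45/55 ≈ 0.818.

p̂_MAP = 0.818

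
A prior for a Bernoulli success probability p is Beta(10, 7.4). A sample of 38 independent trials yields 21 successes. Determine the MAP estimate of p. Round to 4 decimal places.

p̂_MAP = 0.5618

Prior: Beta(10, 7.4).
Data: 21 successes in 38 trials. The binomial likelihood contributes p^21(1−p)^17, so the posterior is Beta(10+21, 7.4+17) = Beta(31, 24.4).
For Beta(a, b) with a, b > 1 the mode is (a−1)/(a+b−2) = 30/53.4 ≈ 0.5618.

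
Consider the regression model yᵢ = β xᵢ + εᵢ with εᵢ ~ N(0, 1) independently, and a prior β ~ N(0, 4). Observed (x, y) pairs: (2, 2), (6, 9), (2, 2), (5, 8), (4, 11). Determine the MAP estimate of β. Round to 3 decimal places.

β̂_MAP = 1.713

log p(β | y) = −Σ(yᵢ − βxᵢ)²/(2·1) − β²/(2·4) + const.
Setting the derivative to zero: Σxᵢ(yᵢ − βxᵢ)/1 − β/4 = 0, so β = Σxᵢyᵢ / (Σxᵢ² + σ²/τ²).
Σxᵢyᵢ = 2·2 + 6·9 + 2·2 + 5·8 + 4·11 = 146; Σxᵢ² = 85; σ²/τ² = 0.25.
β̂_MAP = 146 / (85 + 0.25) = 146/85.25 ≈ 1.713.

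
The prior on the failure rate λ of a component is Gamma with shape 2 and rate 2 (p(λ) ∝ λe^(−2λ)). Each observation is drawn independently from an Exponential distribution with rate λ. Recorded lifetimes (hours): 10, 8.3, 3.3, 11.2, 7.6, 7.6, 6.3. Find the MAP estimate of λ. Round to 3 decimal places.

The Exponential(rate=λ) likelihood is ∝ λ^n e^(−λΣtᵢ). Here n = 7 and Σtᵢ = 10 + 8.3 + 3.3 + 11.2 + 7.6 + 7.6 + 6.3 = 54.3.
Posterior ∝ λe^(−2λ) · λ^7e^(−54.3λ) = λ^8e^(−56.3λ), i.e. Gamma(9, 56.3).
Mode = (a−1)/b = 8/56.3 ≈ 0.142.

λ̂_MAP = 0.142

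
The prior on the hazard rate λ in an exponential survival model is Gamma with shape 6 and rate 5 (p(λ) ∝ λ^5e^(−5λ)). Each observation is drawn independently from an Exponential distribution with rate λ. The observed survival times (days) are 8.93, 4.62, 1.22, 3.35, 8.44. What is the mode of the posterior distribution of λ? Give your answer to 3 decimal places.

The Exponential(rate=λ) likelihood is ∝ λ^n e^(−λΣtᵢ). Here n = 5 and Σtᵢ = 8.93 + 4.62 + 1.22 + 3.35 + 8.44 = 26.56.
Posterior ∝ λ^5e^(−5λ) · λ^5e^(−26.56λ) = λ^10e^(−31.56λ), i.e. Gamma(11, 31.56).
Mode = (a−1)/b = 10/31.56 ≈ 0.317.

λ̂_MAP = 0.317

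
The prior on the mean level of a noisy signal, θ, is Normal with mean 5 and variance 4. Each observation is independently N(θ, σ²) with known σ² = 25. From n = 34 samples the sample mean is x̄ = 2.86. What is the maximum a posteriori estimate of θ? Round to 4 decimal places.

θ̂_MAP = 3.1923

n = 34, x̄ = 2.86.
For a Normal prior and Normal likelihood with known variance, the posterior is Normal; its mode equals its mean, the precision-weighted average.
Prior precision 1/σ₀² = 1/4 = 0.25; data precision n/σ² = 34/25 = 1.36.
θ̂ = (0.25·5 + 1.36·2.86) / (0.25 + 1.36) = 5.1396/1.61 = 12849/4025 ≈ 3.1923.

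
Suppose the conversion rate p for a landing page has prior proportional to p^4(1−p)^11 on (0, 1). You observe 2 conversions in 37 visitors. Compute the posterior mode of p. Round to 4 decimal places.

p̂_MAP = 0.1154

The prior density ∝ p^4(1−p)^11 is the kernel of Beta(5, 12).
Data: 2 successes in 37 trials. The binomial likelihood contributes p^2(1−p)^35, so the posterior is Beta(5+2, 12+35) = Beta(7, 47).
For Beta(a, b) with a, b > 1 the mode is (a−1)/(a+b−2) = 6/52 ≈ 0.1154.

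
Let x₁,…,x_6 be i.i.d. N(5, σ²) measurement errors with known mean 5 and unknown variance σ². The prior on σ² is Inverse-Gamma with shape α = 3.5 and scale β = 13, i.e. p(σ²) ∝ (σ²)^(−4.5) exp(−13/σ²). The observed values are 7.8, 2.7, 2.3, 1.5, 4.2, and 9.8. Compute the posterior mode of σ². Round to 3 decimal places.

Sum of squared deviations about the known mean: SS = (7.8−5)² + (2.7−5)² + (2.3−5)² + (1.5−5)² + (4.2−5)² + (9.8−5)² = 56.35.
The Normal likelihood contributes (σ²)^(−n/2) exp(−SS/(2σ²)), so the posterior is Inverse-Gamma(α + n/2, β + SS/2) = Inverse-Gamma(6.5, 41.175).
The mode of Inverse-Gamma(a, b) is b/(a+1) = 41.175/7.5 ≈ 5.490.

σ̂²_MAP = 5.490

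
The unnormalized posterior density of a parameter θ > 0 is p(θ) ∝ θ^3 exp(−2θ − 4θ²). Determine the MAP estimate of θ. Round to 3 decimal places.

θ̂_MAP = 0.500

ℓ'(θ) = 3/θ − 2 − 8θ. Setting this to zero and multiplying by θ: 8θ² + 2θ − 3 = 0.
θ = (−2 + √(2² + 4·8·3)) / (2·8) = (−2 + √100) / 16 = (−2 + 10)/16 = 1/2.
ℓ''(θ) = −3/θ² − 8 < 0, confirming a maximum.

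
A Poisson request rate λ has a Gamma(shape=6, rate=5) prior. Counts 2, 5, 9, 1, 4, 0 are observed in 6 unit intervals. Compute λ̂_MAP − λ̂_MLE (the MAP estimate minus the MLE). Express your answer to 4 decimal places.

Σxᵢ = 21. Posterior is Gamma(27, 11); MAP = (27−1)/11 = 26/11 ≈ 2.36364.
MLE = x̄ = 21/6 ≈ 3.50000.
Difference = 26/11 − 21/6 = -25/22 ≈ -1.1364.

MAP − MLE = -1.1364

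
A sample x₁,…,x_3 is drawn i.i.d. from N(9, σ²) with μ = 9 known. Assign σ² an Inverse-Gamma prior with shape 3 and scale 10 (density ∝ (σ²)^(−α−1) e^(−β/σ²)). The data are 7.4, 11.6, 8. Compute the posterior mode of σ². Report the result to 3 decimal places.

Sum of squared deviations about the known mean: SS = (7.4−9)² + (11.6−9)² + (8−9)² = 10.32.
The Normal likelihood contributes (σ²)^(−n/2) exp(−SS/(2σ²)), so the posterior is Inverse-Gamma(α + n/2, β + SS/2) = Inverse-Gamma(4.5, 15.16).
The mode of Inverse-Gamma(a, b) is b/(a+1) = 15.16/5.5 ≈ 2.756.

σ̂²_MAP = 2.756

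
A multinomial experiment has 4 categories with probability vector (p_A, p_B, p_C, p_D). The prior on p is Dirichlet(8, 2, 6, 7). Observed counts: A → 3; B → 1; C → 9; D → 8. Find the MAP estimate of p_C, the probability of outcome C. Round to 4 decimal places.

MAP estimate of p_C = 0.3500

The posterior is Dirichlet(αᵢ + nᵢ) = Dirichlet(11, 3, 15, 15).
For a Dirichlet(a₁,…,a_K) with all aᵢ > 1, the mode has j-th component (aⱼ − 1)/(Σaᵢ − K).
Here Σaᵢ = 44 and K = 4, so p_C = (15 − 1)/(44 − 4) = 14/40 ≈ 0.3500.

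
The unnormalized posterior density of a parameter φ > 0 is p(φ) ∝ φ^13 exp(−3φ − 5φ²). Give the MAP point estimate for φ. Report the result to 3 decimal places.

φ̂_MAP = 1.000

ℓ'(φ) = 13/φ − 3 − 10φ. Setting this to zero and multiplying by φ: 10φ² + 3φ − 13 = 0.
φ = (−3 + √(3² + 4·10·13)) / (2·10) = (−3 + √529) / 20 = (−3 + 23)/20 = 1.
ℓ''(φ) = −13/φ² − 10 < 0, confirming a maximum.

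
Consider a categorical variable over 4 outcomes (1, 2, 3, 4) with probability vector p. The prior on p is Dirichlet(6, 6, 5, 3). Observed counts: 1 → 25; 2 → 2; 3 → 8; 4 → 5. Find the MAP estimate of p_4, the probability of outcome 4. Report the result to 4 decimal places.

The posterior is Dirichlet(αᵢ + nᵢ) = Dirichlet(31, 8, 13, 8).
For a Dirichlet(a₁,…,a_K) with all aᵢ > 1, the mode has j-th component (aⱼ − 1)/(Σaᵢ − K).
Here Σaᵢ = 60 and K = 4, so p_4 = (8 − 1)/(60 − 4) = 7/56 ≈ 0.1250.

MAP estimate: 0.1250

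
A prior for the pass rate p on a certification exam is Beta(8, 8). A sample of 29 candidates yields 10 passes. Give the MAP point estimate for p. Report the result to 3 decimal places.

Prior: Beta(8, 8).
Data: 10 successes in 29 trials. The binomial likelihood contributes p^10(1−p)^19, so the posterior is Beta(8+10, 8+19) = Beta(18, 27).
For Beta(a, b) with a, b > 1 the mode is (a−1)/(a+b−2) = 17/43 ≈ 0.395.

p̂_MAP = 0.395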